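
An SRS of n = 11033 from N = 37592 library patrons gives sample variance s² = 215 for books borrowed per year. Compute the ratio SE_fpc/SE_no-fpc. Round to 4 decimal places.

0.8405

f = n/N = 11033/37592 = 0.29349330.
SE_no-fpc = √(s²/n) = 0.13959582; SE_fpc = √((1−f)s²/n) = 0.11733581.
Ratio = √(1−f) = 0.84053953.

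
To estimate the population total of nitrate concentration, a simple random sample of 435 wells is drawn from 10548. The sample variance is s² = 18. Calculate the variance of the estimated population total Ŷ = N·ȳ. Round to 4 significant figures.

Var(Ŷ) = N²·Var(ȳ) = N²·(1 − n/N)·s²/n.
f = 435/10548 = 0.04124005; Var(ȳ) = 0.95875995·18/435 = 0.039672826.
Var(Ŷ) = 10548² · 0.039672826 = 4.4140107 × 10^6.

4.414 × 10^6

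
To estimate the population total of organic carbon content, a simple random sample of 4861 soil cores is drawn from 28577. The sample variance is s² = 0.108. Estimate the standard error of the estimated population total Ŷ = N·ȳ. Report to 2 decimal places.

Var(Ŷ) = N²·Var(ȳ) = N²·(1 − n/N)·s²/n.
f = 4861/28577 = 0.17010183; Var(ȳ) = 0.82989817·0.108/4861 = 1.8438388 × 10^-5.
Var(Ŷ) = 28577² · (1.8438388 × 10^-5) = 15057.616.
SE(Ŷ) = √(15057.616) = 122.71.

122.71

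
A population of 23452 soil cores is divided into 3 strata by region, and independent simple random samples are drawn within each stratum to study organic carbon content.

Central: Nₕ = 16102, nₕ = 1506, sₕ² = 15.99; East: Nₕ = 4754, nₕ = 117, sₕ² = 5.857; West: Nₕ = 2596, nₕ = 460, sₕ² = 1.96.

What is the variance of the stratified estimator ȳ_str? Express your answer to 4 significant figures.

Var(ȳ_str) = Σₕ Wₕ²(1 − fₕ)sₕ²/nₕ with Wₕ = Nₕ/N, N = 23452.
Central: Wₕ = 0.68659389; term = 0.68659389²·(1 − 0.09352875)·15.99/1506 = 0.00453709.
East: Wₕ = 0.20271192; term = 0.20271192²·(1 − 0.02461085)·5.857/117 = 0.0020064386.
West: Wₕ = 0.11069418; term = 0.11069418²·(1 − 0.17719569)·1.96/460 = 4.2958035 × 10^-5.
Sum = 0.0065864866.

0.006586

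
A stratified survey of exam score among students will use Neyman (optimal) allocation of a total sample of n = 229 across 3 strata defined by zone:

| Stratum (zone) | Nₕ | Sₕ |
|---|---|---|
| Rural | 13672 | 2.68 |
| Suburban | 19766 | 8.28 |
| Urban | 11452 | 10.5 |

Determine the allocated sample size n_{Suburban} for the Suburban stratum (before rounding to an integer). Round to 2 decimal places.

Neyman allocation: nₕ = n·NₕSₕ / Σⱼ NⱼSⱼ.
Σ NⱼSⱼ = 13672·2.68 + 19766·8.28 + 11452·10.5 = 320549.44.
n_{Suburban} = 229·19766·8.28 / 320549.44 = 116.92.

116.92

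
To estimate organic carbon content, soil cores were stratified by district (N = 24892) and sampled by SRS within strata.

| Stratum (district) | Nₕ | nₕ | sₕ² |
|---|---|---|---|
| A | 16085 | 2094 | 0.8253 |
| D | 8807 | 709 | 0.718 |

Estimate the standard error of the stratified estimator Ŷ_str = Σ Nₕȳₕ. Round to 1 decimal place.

401.1

Var(Ŷ_str) = Σₕ Nₕ²(1 − fₕ)sₕ²/nₕ.
A: 16085²·(1 − 2094/16085)·0.8253/2094 = 88696.195.
D: 8807²·(1 − 709/8807)·0.718/709 = 72224.406.
Sum = 160920.6.
SE = √(160920.6) = 401.1.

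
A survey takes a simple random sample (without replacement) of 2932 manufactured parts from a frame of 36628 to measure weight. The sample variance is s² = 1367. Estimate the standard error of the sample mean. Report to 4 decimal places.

0.6549

Under SRS without replacement, Var(ȳ) = (1 − f)·s²/n with f = n/N = 2932/36628 = 0.08004805.
Var(ȳ) = (1 − 0.08004805)·1367/2932 = 0.91995195·0.46623465 = 0.42891348.
SE(ȳ) = √(0.42891348) = 0.6549.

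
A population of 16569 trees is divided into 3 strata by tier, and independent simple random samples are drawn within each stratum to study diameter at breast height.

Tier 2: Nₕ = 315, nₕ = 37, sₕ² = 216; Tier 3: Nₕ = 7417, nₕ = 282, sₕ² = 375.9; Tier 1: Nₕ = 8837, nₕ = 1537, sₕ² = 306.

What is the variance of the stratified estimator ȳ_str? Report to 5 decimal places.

Var(ȳ_str) = Σₕ Wₕ²(1 − fₕ)sₕ²/nₕ with Wₕ = Nₕ/N, N = 16569.
Tier 2: Wₕ = 0.01901141; term = 0.01901141²·(1 − 0.11746032)·216/37 = 0.0018621505.
Tier 3: Wₕ = 0.44764319; term = 0.44764319²·(1 − 0.03802076)·375.9/282 = 0.25695252.
Tier 1: Wₕ = 0.53334540; term = 0.53334540²·(1 − 0.17392780)·306/1537 = 0.046782419.
Sum = 0.30559709.

0.30560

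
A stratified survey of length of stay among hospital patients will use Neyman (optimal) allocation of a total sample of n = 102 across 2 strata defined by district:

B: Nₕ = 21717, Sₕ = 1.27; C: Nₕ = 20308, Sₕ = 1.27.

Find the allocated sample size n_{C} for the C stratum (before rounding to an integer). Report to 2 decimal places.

Neyman allocation: nₕ = n·NₕSₕ / Σⱼ NⱼSⱼ.
Σ NⱼSⱼ = 21717·1.27 + 20308·1.27 = 53371.75.
n_{C} = 102·20308·1.27 / 53371.75 = 49.29.

49.29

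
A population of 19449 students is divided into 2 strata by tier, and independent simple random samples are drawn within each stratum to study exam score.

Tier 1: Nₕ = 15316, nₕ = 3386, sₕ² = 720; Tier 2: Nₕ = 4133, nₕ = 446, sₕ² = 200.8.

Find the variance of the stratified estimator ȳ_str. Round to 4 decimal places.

Var(ȳ_str) = Σₕ Wₕ²(1 − fₕ)sₕ²/nₕ with Wₕ = Nₕ/N, N = 19449.
Tier 1: Wₕ = 0.78749550; term = 0.78749550²·(1 − 0.22107600)·720/3386 = 0.10271569.
Tier 2: Wₕ = 0.21250450; term = 0.21250450²·(1 − 0.10791193)·200.8/446 = 0.018137308.
Sum = 0.120853.

0.1209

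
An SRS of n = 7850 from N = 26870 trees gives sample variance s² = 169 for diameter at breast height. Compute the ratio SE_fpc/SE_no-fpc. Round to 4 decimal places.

f = n/N = 7850/26870 = 0.29214738.
SE_no-fpc = √(s²/n) = 0.14672649; SE_fpc = √((1−f)s²/n) = 0.12344683.
Ratio = √(1−f) = 0.84133978.

0.8413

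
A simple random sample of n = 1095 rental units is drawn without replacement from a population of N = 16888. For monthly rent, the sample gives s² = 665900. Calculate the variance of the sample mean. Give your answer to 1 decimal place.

568.7

Under SRS without replacement, Var(ȳ) = (1 − f)·s²/n with f = n/N = 1095/16888 = 0.06483894.
Var(ȳ) = (1 − 0.06483894)·665900/1095 = 0.93516106·608.12785 = 568.69749.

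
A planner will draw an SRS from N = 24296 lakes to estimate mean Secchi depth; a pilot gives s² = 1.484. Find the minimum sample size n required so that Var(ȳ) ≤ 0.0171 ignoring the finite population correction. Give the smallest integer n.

87

Without fpc, n₀ = s²/D = 1.484/0.0171 = 86.7836.
Rounding up, n = 87.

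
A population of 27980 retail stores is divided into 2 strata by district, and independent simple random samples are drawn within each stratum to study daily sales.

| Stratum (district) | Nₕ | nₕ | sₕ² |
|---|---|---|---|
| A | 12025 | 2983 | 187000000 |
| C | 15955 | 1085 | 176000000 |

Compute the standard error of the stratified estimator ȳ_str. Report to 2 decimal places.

240.55

Var(ȳ_str) = Σₕ Wₕ²(1 − fₕ)sₕ²/nₕ with Wₕ = Nₕ/N, N = 27980.
A: Wₕ = 0.42977127; term = 0.42977127²·(1 − 0.24806653)·187000000/2983 = 8706.4783.
C: Wₕ = 0.57022873; term = 0.57022873²·(1 − 0.06800376)·176000000/1085 = 49158.122.
Sum = 57864.6.
SE = √(57864.6) = 240.55.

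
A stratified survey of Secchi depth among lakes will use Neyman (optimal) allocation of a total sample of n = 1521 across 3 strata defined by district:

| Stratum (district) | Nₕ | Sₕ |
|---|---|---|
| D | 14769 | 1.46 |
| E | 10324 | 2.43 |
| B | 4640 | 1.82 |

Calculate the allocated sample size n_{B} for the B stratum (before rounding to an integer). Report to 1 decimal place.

233.1

Neyman allocation: nₕ = n·NₕSₕ / Σⱼ NⱼSⱼ.
Σ NⱼSⱼ = 14769·1.46 + 10324·2.43 + 4640·1.82 = 55094.86.
n_{B} = 1521·4640·1.82 / 55094.86 = 233.1.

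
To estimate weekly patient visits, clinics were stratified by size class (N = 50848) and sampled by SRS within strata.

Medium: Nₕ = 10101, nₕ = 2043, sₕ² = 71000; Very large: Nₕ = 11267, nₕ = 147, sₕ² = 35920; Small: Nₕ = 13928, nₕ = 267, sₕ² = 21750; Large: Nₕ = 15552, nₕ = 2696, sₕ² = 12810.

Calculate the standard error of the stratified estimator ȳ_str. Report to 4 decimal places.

4.3928

Var(ȳ_str) = Σₕ Wₕ²(1 − fₕ)sₕ²/nₕ with Wₕ = Nₕ/N, N = 50848.
Medium: Wₕ = 0.19865088; term = 0.19865088²·(1 − 0.20225720)·71000/2043 = 1.0940417.
Very large: Wₕ = 0.22158197; term = 0.22158197²·(1 − 0.01304695)·35920/147 = 11.840889.
Small: Wₕ = 0.27391441; term = 0.27391441²·(1 − 0.01917002)·21750/267 = 5.9947558.
Large: Wₕ = 0.30585274; term = 0.30585274²·(1 − 0.17335391)·12810/2696 = 0.36742914.
Sum = 19.297116.
SE = √(19.297116) = 4.3928.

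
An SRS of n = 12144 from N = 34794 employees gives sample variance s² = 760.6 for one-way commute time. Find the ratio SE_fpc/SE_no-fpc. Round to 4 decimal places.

0.8068

f = n/N = 12144/34794 = 0.34902569.
SE_no-fpc = √(s²/n) = 0.25026337; SE_fpc = √((1−f)s²/n) = 0.20191994.
Ratio = √(1−f) = 0.80682979.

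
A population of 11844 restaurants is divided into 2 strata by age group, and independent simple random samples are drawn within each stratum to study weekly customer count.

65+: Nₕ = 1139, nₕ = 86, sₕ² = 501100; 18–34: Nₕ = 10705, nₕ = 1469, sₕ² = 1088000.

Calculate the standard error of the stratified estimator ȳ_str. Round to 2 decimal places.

23.91

Var(ȳ_str) = Σₕ Wₕ²(1 − fₕ)sₕ²/nₕ with Wₕ = Nₕ/N, N = 11844.
65+: Wₕ = 0.09616684; term = 0.09616684²·(1 − 0.07550483)·501100/86 = 49.817422.
18–34: Wₕ = 0.90383316; term = 0.90383316²·(1 − 0.13722560)·1088000/1469 = 522.01249.
Sum = 571.82991.
SE = √(571.82991) = 23.91.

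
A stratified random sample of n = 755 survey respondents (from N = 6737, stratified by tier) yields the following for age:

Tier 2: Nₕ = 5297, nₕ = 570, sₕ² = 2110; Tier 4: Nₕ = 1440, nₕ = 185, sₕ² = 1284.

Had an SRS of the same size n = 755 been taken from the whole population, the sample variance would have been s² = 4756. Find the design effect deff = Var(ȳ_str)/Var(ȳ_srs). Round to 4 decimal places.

Var(ȳ_str) = Σ Wₕ²(1−fₕ)sₕ²/nₕ with Wₕ = Nₕ/6737:
  Tier 2: (5297/6737)²·(1−570/5297)·2110/570 = 2.0421615
  Tier 4: (1440/6737)²·(1−185/1440)·1284/185 = 0.27635442
  → Var(ȳ_str) = 2.3185159.
Var(ȳ_srs) = (1 − 755/6737)·4756/755 = 5.5933855.
deff = 2.3185159 / 5.5933855 = 0.4145.

0.4145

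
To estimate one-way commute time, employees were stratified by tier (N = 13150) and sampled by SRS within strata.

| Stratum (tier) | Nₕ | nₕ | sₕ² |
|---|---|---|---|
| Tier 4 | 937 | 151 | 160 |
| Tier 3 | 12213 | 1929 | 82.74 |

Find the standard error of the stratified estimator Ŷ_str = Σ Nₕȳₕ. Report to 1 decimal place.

2483.5

Var(Ŷ_str) = Σₕ Nₕ²(1 − fₕ)sₕ²/nₕ.
Tier 4: 937²·(1 − 151/937)·160/151 = 780378.28.
Tier 3: 12213²·(1 − 1929/12213)·82.74/1929 = 5.3872572 × 10^6.
Sum = 6.1676355 × 10^6.
SE = √(6.1676355 × 10^6) = 2483.5.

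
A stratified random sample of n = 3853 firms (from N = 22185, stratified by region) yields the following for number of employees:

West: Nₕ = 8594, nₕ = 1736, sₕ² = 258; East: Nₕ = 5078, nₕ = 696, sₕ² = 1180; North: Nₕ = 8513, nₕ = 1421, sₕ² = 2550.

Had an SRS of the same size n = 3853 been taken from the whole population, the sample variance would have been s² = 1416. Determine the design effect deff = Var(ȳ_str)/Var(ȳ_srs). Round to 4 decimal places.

Var(ȳ_str) = Σ Wₕ²(1−fₕ)sₕ²/nₕ with Wₕ = Nₕ/22185:
  West: (8594/22185)²·(1−1736/8594)·258/1736 = 0.017796883
  East: (5078/22185)²·(1−696/5078)·1180/696 = 0.076651202
  North: (8513/22185)²·(1−1421/8513)·2550/1421 = 0.22012968
  → Var(ȳ_str) = 0.31457777.
Var(ȳ_srs) = (1 − 3853/22185)·1416/3853 = 0.30367893.
deff = 0.31457777 / 0.30367893 = 1.0359.

1.0359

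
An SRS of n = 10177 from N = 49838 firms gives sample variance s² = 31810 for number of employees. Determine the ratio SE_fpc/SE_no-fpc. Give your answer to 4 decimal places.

f = n/N = 10177/49838 = 0.20420161.
SE_no-fpc = √(s²/n) = 1.767958; SE_fpc = √((1−f)s²/n) = 1.5771517.
Ratio = √(1−f) = 0.89207533.

0.8921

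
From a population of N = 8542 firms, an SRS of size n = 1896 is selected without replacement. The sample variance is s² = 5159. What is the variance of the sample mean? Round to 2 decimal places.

2.12

Under SRS without replacement, Var(ȳ) = (1 − f)·s²/n with f = n/N = 1896/8542 = 0.22196207.
Var(ȳ) = (1 − 0.22196207)·5159/1896 = 0.77803793·2.7209916 = 2.1170346.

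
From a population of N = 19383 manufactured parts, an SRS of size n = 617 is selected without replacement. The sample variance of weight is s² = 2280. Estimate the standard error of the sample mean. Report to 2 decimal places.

Under SRS without replacement, Var(ȳ) = (1 − f)·s²/n with f = n/N = 617/19383 = 0.03183202.
Var(ȳ) = (1 − 0.03183202)·2280/617 = 0.96816798·3.6952998 = 3.577671.
SE(ȳ) = √(3.577671) = 1.89.

1.89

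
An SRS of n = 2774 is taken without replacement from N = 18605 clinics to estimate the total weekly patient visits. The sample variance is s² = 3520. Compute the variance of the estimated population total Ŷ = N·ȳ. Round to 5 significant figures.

Var(Ŷ) = N²·Var(ȳ) = N²·(1 − n/N)·s²/n.
f = 2774/18605 = 0.14909970; Var(ȳ) = 0.85090030·3520/2774 = 1.0797293.
Var(Ŷ) = 18605² · 1.0797293 = 3.7374401 × 10^8.

3.7374 × 10^8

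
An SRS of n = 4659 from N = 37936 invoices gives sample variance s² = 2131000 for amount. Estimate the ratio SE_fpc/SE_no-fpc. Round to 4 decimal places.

f = n/N = 4659/37936 = 0.12281210.
SE_no-fpc = √(s²/n) = 21.386778; SE_fpc = √((1−f)s²/n) = 20.030495.
Ratio = √(1−f) = 0.93658310.

0.9366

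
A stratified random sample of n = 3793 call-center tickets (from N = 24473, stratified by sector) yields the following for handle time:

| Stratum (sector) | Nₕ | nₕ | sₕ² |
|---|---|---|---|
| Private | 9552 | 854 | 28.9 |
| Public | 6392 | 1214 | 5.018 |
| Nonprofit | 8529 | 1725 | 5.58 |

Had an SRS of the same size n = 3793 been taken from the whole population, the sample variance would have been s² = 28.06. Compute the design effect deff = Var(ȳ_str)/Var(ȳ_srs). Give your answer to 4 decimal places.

0.8376

Var(ȳ_str) = Σ Wₕ²(1−fₕ)sₕ²/nₕ with Wₕ = Nₕ/24473:
  Private: (9552/24473)²·(1−854/9552)·28.9/854 = 0.0046943911
  Public: (6392/24473)²·(1−1214/6392)·5.018/1214 = 2.2842118 × 10^-4
  Nonprofit: (8529/24473)²·(1−1725/8529)·5.58/1725 = 3.1342461 × 10^-4
  → Var(ȳ_str) = 0.0052362369.
Var(ȳ_srs) = (1 − 3793/24473)·28.06/3793 = 0.0062512684.
deff = 0.0052362369 / 0.0062512684 = 0.8376.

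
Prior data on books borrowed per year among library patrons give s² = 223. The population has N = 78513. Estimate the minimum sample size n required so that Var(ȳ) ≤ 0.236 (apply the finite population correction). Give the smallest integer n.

Without fpc, n₀ = s²/D = 223/0.236 = 944.9153.
With fpc, (1 − n/N)·s²/n ≤ D requires n ≥ n₀/(1 + n₀/N) = 944.9153/(1 + 944.9153/78513) = 933.6783.
Rounding up, n = 934.

934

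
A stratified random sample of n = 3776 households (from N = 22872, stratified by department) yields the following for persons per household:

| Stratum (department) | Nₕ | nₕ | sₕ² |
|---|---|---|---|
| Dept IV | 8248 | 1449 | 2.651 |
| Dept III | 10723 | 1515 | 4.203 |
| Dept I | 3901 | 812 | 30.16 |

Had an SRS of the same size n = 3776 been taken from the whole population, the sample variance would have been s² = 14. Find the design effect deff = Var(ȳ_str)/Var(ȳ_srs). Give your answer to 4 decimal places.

Var(ȳ_str) = Σ Wₕ²(1−fₕ)sₕ²/nₕ with Wₕ = Nₕ/22872:
  Dept IV: (8248/22872)²·(1−1449/8248)·2.651/1449 = 1.961222 × 10^-4
  Dept III: (10723/22872)²·(1−1515/10723)·4.203/1515 = 5.2362466 × 10^-4
  Dept I: (3901/22872)²·(1−812/3901)·30.16/812 = 8.5558051 × 10^-4
  → Var(ȳ_str) = 0.0015753274.
Var(ȳ_srs) = (1 − 3776/22872)·14/3776 = 0.003095525.
deff = 0.0015753274 / 0.003095525 = 0.5089.

0.5089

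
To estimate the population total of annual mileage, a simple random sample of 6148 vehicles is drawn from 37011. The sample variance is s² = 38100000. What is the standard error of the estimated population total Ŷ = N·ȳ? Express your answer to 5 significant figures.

Var(Ŷ) = N²·Var(ȳ) = N²·(1 − n/N)·s²/n.
f = 6148/37011 = 0.16611278; Var(ȳ) = 0.83388722·38100000/6148 = 5167.7136.
Var(Ŷ) = 37011² · 5167.7136 = 7.0788071 × 10^12.
SE(Ŷ) = √(7.0788071 × 10^12) = 2.6606 × 10^6.

2.6606 × 10^6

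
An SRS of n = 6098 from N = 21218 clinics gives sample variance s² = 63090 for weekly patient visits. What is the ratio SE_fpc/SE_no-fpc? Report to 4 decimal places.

0.8442

f = n/N = 6098/21218 = 0.28739749.
SE_no-fpc = √(s²/n) = 3.2165222; SE_fpc = √((1−f)s²/n) = 2.7152525.
Ratio = √(1−f) = 0.84415787.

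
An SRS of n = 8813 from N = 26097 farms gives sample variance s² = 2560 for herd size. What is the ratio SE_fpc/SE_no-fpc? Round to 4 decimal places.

f = n/N = 8813/26097 = 0.33770165.
SE_no-fpc = √(s²/n) = 0.53896194; SE_fpc = √((1−f)s²/n) = 0.43861647.
Ratio = √(1−f) = 0.81381715.

0.8138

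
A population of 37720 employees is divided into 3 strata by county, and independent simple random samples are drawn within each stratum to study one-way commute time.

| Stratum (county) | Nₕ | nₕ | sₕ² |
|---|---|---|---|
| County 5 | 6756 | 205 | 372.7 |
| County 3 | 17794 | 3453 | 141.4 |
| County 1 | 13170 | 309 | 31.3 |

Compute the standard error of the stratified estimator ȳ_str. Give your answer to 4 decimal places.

0.2756

Var(ȳ_str) = Σₕ Wₕ²(1 − fₕ)sₕ²/nₕ with Wₕ = Nₕ/N, N = 37720.
County 5: Wₕ = 0.17910923; term = 0.17910923²·(1 − 0.03034340)·372.7/205 = 0.056553489.
County 3: Wₕ = 0.47173913; term = 0.47173913²·(1 − 0.19405418)·141.4/3453 = 0.0073445042.
County 1: Wₕ = 0.34915164; term = 0.34915164²·(1 − 0.02346241)·31.3/309 = 0.01205877.
Sum = 0.075956763.
SE = √(0.075956763) = 0.2756.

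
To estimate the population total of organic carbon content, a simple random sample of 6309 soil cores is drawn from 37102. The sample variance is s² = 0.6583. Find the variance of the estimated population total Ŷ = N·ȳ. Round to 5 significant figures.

119210

Var(Ŷ) = N²·Var(ȳ) = N²·(1 − n/N)·s²/n.
f = 6309/37102 = 0.17004474; Var(ȳ) = 0.82995526·0.6583/6309 = 8.6600023 × 10^-5.
Var(Ŷ) = 37102² · (8.6600023 × 10^-5) = 119209.99.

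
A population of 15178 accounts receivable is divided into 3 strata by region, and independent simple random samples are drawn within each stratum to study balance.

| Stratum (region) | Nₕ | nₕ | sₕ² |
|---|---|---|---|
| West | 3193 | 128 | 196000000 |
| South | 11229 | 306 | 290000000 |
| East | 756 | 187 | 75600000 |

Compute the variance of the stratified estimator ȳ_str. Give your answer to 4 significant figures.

570400

Var(ȳ_str) = Σₕ Wₕ²(1 − fₕ)sₕ²/nₕ with Wₕ = Nₕ/N, N = 15178.
West: Wₕ = 0.21037027; term = 0.21037027²·(1 − 0.04008769)·196000000/128 = 65049.865.
South: Wₕ = 0.73982079; term = 0.73982079²·(1 − 0.02725087)·290000000/306 = 504580.53.
East: Wₕ = 0.04980893; term = 0.04980893²·(1 − 0.24735450)·75600000/187 = 754.89258.
Sum = 570385.29.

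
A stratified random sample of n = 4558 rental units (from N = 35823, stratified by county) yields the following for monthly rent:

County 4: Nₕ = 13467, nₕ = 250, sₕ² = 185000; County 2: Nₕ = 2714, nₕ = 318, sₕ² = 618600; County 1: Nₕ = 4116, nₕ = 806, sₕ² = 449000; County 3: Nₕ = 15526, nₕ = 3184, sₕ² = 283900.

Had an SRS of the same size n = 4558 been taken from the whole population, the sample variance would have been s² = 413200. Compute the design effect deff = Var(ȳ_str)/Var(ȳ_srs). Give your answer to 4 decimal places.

1.6649

Var(ȳ_str) = Σ Wₕ²(1−fₕ)sₕ²/nₕ with Wₕ = Nₕ/35823:
  County 4: (13467/35823)²·(1−250/13467)·185000/250 = 102.6388
  County 2: (2714/35823)²·(1−318/2714)·618600/318 = 9.8572449
  County 1: (4116/35823)²·(1−806/4116)·449000/806 = 5.9141285
  County 3: (15526/35823)²·(1−3184/15526)·283900/3184 = 13.314153
  → Var(ȳ_str) = 131.72433.
Var(ȳ_srs) = (1 − 4558/35823)·413200/4558 = 79.119307.
deff = 131.72433 / 79.119307 = 1.6649.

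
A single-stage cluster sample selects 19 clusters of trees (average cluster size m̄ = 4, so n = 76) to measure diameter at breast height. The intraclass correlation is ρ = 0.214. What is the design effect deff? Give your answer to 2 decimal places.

1.64

deff = 1 + (4 − 1)·0.214 = 1 + 0.642 = 1.642.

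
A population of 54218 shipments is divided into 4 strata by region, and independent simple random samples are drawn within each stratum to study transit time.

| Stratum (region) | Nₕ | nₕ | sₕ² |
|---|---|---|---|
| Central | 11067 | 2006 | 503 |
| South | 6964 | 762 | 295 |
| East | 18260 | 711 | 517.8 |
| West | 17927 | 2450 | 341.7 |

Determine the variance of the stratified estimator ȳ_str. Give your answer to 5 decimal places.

0.10679

Var(ȳ_str) = Σₕ Wₕ²(1 − fₕ)sₕ²/nₕ with Wₕ = Nₕ/N, N = 54218.
Central: Wₕ = 0.20412040; term = 0.20412040²·(1 − 0.18125960)·503/2006 = 0.0085537413.
South: Wₕ = 0.12844443; term = 0.12844443²·(1 − 0.10941987)·295/762 = 0.005688144.
East: Wₕ = 0.33678852; term = 0.33678852²·(1 − 0.03893757)·517.8/711 = 0.079388685.
West: Wₕ = 0.33064665; term = 0.33064665²·(1 − 0.13666537)·341.7/2450 = 0.013163953.
Sum = 0.10679452.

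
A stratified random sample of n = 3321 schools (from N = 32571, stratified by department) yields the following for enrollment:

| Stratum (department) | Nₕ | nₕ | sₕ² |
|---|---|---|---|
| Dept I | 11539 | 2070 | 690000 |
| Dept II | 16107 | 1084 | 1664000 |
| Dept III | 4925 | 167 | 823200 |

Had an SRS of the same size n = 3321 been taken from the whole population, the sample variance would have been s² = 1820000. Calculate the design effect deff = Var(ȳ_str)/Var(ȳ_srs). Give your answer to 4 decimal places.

Var(ȳ_str) = Σ Wₕ²(1−fₕ)sₕ²/nₕ with Wₕ = Nₕ/32571:
  Dept I: (11539/32571)²·(1−2070/11539)·690000/2070 = 34.331189
  Dept II: (16107/32571)²·(1−1084/16107)·1664000/1084 = 350.13311
  Dept III: (4925/32571)²·(1−167/4925)·823200/167 = 108.88232
  → Var(ȳ_str) = 493.34662.
Var(ȳ_srs) = (1 − 3321/32571)·1820000/3321 = 492.14977.
deff = 493.34662 / 492.14977 = 1.0024.

1.0024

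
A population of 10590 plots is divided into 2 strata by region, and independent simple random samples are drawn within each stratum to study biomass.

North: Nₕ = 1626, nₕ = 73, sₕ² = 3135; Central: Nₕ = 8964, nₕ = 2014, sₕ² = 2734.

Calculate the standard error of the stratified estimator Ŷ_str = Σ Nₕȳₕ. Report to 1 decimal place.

13893.0

Var(Ŷ_str) = Σₕ Nₕ²(1 − fₕ)sₕ²/nₕ.
North: 1626²·(1 − 73/1626)·3135/73 = 1.0844429 × 10^8.
Central: 8964²·(1 − 2014/8964)·2734/2014 = 8.4571824 × 10^7.
Sum = 1.9301611 × 10^8.
SE = √(1.9301611 × 10^8) = 13893.0.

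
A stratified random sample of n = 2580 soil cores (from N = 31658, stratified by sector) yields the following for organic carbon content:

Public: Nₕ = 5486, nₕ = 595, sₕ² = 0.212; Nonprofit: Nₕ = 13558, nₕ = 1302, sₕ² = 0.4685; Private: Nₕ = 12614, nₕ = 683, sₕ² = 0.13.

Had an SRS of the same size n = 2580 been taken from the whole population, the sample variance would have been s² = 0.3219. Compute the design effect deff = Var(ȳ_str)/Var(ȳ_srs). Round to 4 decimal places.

Var(ȳ_str) = Σ Wₕ²(1−fₕ)sₕ²/nₕ with Wₕ = Nₕ/31658:
  Public: (5486/31658)²·(1−595/5486)·0.212/595 = 9.5390563 × 10^-6
  Nonprofit: (13558/31658)²·(1−1302/13558)·0.4685/1302 = 5.965901 × 10^-5
  Private: (12614/31658)²·(1−683/12614)·0.13/683 = 2.8581523 × 10^-5
  → Var(ȳ_str) = 9.7779589 × 10^-5.
Var(ȳ_srs) = (1 − 2580/31658)·0.3219/2580 = 1.145994 × 10^-4.
deff = (9.7779589 × 10^-5) / (1.145994 × 10^-4) = 0.8532.

0.8532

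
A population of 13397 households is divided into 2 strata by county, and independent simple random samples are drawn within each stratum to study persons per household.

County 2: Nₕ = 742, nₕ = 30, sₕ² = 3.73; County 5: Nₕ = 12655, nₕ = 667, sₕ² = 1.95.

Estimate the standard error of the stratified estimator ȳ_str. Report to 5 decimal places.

Var(ȳ_str) = Σₕ Wₕ²(1 − fₕ)sₕ²/nₕ with Wₕ = Nₕ/N, N = 13397.
County 2: Wₕ = 0.05538553; term = 0.05538553²·(1 − 0.04043127)·3.73/30 = 3.6597916 × 10^-4.
County 5: Wₕ = 0.94461447; term = 0.94461447²·(1 − 0.05270644)·1.95/667 = 0.0024711696.
Sum = 0.0028371488.
SE = √(0.0028371488) = 0.05326.

0.05326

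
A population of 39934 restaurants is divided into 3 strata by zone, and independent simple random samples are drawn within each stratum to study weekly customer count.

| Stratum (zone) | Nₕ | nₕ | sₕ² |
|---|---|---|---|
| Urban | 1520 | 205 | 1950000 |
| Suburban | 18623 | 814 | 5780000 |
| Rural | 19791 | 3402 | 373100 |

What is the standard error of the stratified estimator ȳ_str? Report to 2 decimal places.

38.87

Var(ȳ_str) = Σₕ Wₕ²(1 − fₕ)sₕ²/nₕ with Wₕ = Nₕ/N, N = 39934.
Urban: Wₕ = 0.03806280; term = 0.03806280²·(1 − 0.13486842)·1950000/205 = 11.922421.
Suburban: Wₕ = 0.46634447; term = 0.46634447²·(1 − 0.04370939)·5780000/814 = 1476.75.
Rural: Wₕ = 0.49559273; term = 0.49559273²·(1 − 0.17189632)·373100/3402 = 22.306196.
Sum = 1510.9786.
SE = √(1510.9786) = 38.87.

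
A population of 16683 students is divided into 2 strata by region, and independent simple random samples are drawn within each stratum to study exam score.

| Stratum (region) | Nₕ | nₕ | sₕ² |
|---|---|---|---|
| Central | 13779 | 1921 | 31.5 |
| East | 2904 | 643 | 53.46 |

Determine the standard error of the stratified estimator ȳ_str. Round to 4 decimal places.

0.1076

Var(ȳ_str) = Σₕ Wₕ²(1 − fₕ)sₕ²/nₕ with Wₕ = Nₕ/N, N = 16683.
Central: Wₕ = 0.82593059; term = 0.82593059²·(1 − 0.13941505)·31.5/1921 = 0.0096264029.
East: Wₕ = 0.17406941; term = 0.17406941²·(1 − 0.22141873)·53.46/643 = 0.0019614031.
Sum = 0.011587806.
SE = √(0.011587806) = 0.1076.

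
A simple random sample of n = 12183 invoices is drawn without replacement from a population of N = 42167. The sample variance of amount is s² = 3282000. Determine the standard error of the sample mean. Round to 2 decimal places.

Under SRS without replacement, Var(ȳ) = (1 − f)·s²/n with f = n/N = 12183/42167 = 0.28892262.
Var(ȳ) = (1 − 0.28892262)·3282000/12183 = 0.71107738·269.39178 = 191.5584.
SE(ȳ) = √(191.5584) = 13.84.

13.84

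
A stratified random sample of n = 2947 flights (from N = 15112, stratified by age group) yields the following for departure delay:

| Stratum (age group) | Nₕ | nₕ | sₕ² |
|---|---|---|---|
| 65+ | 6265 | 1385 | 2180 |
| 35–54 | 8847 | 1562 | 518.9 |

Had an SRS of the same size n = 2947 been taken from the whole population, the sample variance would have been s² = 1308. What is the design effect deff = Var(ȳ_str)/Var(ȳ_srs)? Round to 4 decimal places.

0.8522

Var(ȳ_str) = Σ Wₕ²(1−fₕ)sₕ²/nₕ with Wₕ = Nₕ/15112:
  65+: (6265/15112)²·(1−1385/6265)·2180/1385 = 0.21071902
  35–54: (8847/15112)²·(1−1562/8847)·518.9/1562 = 0.093752819
  → Var(ȳ_str) = 0.30447184.
Var(ȳ_srs) = (1 − 2947/15112)·1308/2947 = 0.35728746.
deff = 0.30447184 / 0.35728746 = 0.8522.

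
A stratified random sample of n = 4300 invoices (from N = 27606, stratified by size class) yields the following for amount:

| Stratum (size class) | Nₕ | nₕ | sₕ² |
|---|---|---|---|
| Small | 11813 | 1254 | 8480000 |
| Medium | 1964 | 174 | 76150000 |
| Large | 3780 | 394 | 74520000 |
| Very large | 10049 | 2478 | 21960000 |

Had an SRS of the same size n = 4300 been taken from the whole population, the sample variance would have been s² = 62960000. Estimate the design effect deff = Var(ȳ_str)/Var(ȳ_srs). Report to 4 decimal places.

Var(ȳ_str) = Σ Wₕ²(1−fₕ)sₕ²/nₕ with Wₕ = Nₕ/27606:
  Small: (11813/27606)²·(1−1254/11813)·8480000/1254 = 1106.8132
  Medium: (1964/27606)²·(1−174/1964)·76150000/174 = 2018.8693
  Large: (3780/27606)²·(1−394/3780)·74520000/394 = 3176.4967
  Very large: (10049/27606)²·(1−2478/10049)·21960000/2478 = 884.70842
  → Var(ȳ_str) = 7186.8876.
Var(ȳ_srs) = (1 − 4300/27606)·62960000/4300 = 12361.197.
deff = 7186.8876 / 12361.197 = 0.5814.

0.5814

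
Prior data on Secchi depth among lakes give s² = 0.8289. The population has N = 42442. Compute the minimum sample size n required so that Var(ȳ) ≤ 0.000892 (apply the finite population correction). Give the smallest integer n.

Without fpc, n₀ = s²/D = 0.8289/0.000892 = 929.2601.
With fpc, (1 − n/N)·s²/n ≤ D requires n ≥ n₀/(1 + n₀/N) = 929.2601/(1 + 929.2601/42442) = 909.3500.
Rounding up, n = 910.

910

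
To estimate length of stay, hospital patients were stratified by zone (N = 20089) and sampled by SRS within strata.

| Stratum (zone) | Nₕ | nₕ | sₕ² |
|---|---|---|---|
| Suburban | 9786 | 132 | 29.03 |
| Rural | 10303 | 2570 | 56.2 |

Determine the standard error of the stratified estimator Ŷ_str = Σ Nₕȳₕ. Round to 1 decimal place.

Var(Ŷ_str) = Σₕ Nₕ²(1 − fₕ)sₕ²/nₕ.
Suburban: 9786²·(1 − 132/9786)·29.03/132 = 2.0777133 × 10^7.
Rural: 10303²·(1 − 2570/10303)·56.2/2570 = 1.7422678 × 10^6.
Sum = 2.2519401 × 10^7.
SE = √(2.2519401 × 10^7) = 4745.5.

4745.5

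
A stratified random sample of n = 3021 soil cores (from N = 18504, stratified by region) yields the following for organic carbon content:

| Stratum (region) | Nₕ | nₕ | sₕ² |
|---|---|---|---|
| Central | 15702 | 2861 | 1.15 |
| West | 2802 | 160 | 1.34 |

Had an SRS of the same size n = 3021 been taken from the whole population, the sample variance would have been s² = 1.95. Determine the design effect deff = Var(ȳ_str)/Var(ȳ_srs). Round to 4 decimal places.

0.7735

Var(ȳ_str) = Σ Wₕ²(1−fₕ)sₕ²/nₕ with Wₕ = Nₕ/18504:
  Central: (15702/18504)²·(1−2861/15702)·1.15/2861 = 2.3670235 × 10^-4
  West: (2802/18504)²·(1−160/2802)·1.34/160 = 1.8107334 × 10^-4
  → Var(ȳ_str) = 4.1777569 × 10^-4.
Var(ȳ_srs) = (1 − 3021/18504)·1.95/3021 = 5.4009901 × 10^-4.
deff = (4.1777569 × 10^-4) / (5.4009901 × 10^-4) = 0.7735.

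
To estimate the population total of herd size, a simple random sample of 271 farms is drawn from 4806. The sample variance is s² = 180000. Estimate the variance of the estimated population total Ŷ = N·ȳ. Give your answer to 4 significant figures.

1.448 × 10^10

Var(Ŷ) = N²·Var(ȳ) = N²·(1 − n/N)·s²/n.
f = 271/4806 = 0.05638785; Var(ȳ) = 0.94361215·180000/271 = 626.75346.
Var(Ŷ) = 4806² · 626.75346 = 1.4476523 × 10^10.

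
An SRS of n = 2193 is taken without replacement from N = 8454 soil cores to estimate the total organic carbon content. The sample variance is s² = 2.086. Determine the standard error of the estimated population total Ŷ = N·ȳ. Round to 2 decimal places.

Var(Ŷ) = N²·Var(ȳ) = N²·(1 − n/N)·s²/n.
f = 2193/8454 = 0.25940383; Var(ȳ) = 0.74059617·2.086/2193 = 7.0446129 × 10^-4.
Var(Ŷ) = 8454² · (7.0446129 × 10^-4) = 50347.93.
SE(Ŷ) = √(50347.93) = 224.38.

224.38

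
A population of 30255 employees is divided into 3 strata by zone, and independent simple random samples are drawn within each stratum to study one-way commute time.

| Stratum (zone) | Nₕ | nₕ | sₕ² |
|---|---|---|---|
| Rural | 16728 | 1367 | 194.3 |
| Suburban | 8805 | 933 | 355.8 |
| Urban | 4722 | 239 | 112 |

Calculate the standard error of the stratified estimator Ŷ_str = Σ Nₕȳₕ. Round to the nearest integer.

Var(Ŷ_str) = Σₕ Nₕ²(1 − fₕ)sₕ²/nₕ.
Rural: 16728²·(1 − 1367/16728)·194.3/1367 = 3.6523114 × 10^7.
Suburban: 8805²·(1 − 933/8805)·355.8/933 = 2.6432531 × 10^7.
Urban: 4722²·(1 − 239/4722)·112/239 = 9.9200724 × 10^6.
Sum = 7.2875717 × 10^7.
SE = √(7.2875717 × 10^7) = 8537.

8537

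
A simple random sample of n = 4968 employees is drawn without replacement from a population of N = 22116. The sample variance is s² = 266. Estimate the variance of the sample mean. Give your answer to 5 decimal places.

0.04152

Under SRS without replacement, Var(ȳ) = (1 − f)·s²/n with f = n/N = 4968/22116 = 0.22463375.
Var(ȳ) = (1 − 0.22463375)·266/4968 = 0.77536625·0.053542673 = 0.041515182.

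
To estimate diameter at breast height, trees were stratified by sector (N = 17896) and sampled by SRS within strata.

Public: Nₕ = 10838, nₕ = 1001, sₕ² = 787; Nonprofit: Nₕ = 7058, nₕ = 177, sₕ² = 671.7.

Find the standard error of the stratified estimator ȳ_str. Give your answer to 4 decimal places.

0.9150

Var(ȳ_str) = Σₕ Wₕ²(1 − fₕ)sₕ²/nₕ with Wₕ = Nₕ/N, N = 17896.
Public: Wₕ = 0.60561019; term = 0.60561019²·(1 − 0.09236021)·787/1001 = 0.26172218.
Nonprofit: Wₕ = 0.39438981; term = 0.39438981²·(1 − 0.02507793)·671.7/177 = 0.57547088.
Sum = 0.83719306.
SE = √(0.83719306) = 0.9150.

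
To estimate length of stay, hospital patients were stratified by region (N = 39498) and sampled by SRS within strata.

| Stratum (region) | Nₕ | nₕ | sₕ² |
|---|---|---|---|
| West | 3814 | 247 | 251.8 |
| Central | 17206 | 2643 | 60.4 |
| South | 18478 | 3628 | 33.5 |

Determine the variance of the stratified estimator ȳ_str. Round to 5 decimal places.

0.01418

Var(ȳ_str) = Σₕ Wₕ²(1 − fₕ)sₕ²/nₕ with Wₕ = Nₕ/N, N = 39498.
West: Wₕ = 0.09656185; term = 0.09656185²·(1 − 0.06476141)·251.8/247 = 0.0088898076.
Central: Wₕ = 0.43561699; term = 0.43561699²·(1 − 0.15360921)·60.4/2643 = 0.0036704586.
South: Wₕ = 0.46782116; term = 0.46782116²·(1 − 0.19634160)·33.5/3628 = 0.0016240849.
Sum = 0.014184351.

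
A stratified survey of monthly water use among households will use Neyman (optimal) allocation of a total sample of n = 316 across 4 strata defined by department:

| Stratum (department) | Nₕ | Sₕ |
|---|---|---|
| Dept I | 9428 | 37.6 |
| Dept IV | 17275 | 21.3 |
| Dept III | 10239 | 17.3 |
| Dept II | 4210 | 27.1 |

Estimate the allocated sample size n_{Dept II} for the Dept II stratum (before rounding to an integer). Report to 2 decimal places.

Neyman allocation: nₕ = n·NₕSₕ / Σⱼ NⱼSⱼ.
Σ NⱼSⱼ = 9428·37.6 + 17275·21.3 + 10239·17.3 + 4210·27.1 = 1.013676 × 10^6.
n_{Dept II} = 316·4210·27.1 / (1.013676 × 10^6) = 35.57.

35.57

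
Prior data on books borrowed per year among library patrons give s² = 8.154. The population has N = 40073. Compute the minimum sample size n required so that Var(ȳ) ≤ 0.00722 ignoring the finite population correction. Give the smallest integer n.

Without fpc, n₀ = s²/D = 8.154/0.00722 = 1129.3629.
Rounding up, n = 1130.

1130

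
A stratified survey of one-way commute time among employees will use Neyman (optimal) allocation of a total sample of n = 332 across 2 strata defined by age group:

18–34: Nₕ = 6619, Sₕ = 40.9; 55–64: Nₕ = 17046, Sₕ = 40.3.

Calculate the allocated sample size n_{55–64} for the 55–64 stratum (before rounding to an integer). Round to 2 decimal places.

238.15

Neyman allocation: nₕ = n·NₕSₕ / Σⱼ NⱼSⱼ.
Σ NⱼSⱼ = 6619·40.9 + 17046·40.3 = 957670.9.
n_{55–64} = 332·17046·40.3 / 957670.9 = 238.15.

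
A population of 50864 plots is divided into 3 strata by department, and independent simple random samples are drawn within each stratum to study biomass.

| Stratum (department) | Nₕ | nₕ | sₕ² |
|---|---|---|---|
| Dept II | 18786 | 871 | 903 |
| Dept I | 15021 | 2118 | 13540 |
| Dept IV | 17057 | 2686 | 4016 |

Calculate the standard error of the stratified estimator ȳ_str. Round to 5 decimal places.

Var(ȳ_str) = Σₕ Wₕ²(1 − fₕ)sₕ²/nₕ with Wₕ = Nₕ/N, N = 50864.
Dept II: Wₕ = 0.36933784; term = 0.36933784²·(1 − 0.04636431)·903/871 = 0.13486514.
Dept I: Wₕ = 0.29531692; term = 0.29531692²·(1 − 0.14100260)·13540/2118 = 0.47891808.
Dept IV: Wₕ = 0.33534523; term = 0.33534523²·(1 − 0.15747201)·4016/2686 = 0.14166296.
Sum = 0.75544618.
SE = √(0.75544618) = 0.86916.

0.86916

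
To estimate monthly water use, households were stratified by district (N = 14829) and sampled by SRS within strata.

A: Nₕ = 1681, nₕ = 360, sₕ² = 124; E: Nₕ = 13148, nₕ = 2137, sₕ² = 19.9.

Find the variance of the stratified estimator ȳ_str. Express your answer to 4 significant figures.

Var(ȳ_str) = Σₕ Wₕ²(1 − fₕ)sₕ²/nₕ with Wₕ = Nₕ/N, N = 14829.
A: Wₕ = 0.11335896; term = 0.11335896²·(1 − 0.21415824)·124/360 = 0.0034782916.
E: Wₕ = 0.88664104; term = 0.88664104²·(1 − 0.16253423)·19.9/2137 = 0.0061307172.
Sum = 0.0096090088.

0.009609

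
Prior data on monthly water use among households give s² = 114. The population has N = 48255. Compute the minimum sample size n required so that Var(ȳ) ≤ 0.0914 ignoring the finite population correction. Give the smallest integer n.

1248

Without fpc, n₀ = s²/D = 114/0.0914 = 1247.2648.
Rounding up, n = 1248.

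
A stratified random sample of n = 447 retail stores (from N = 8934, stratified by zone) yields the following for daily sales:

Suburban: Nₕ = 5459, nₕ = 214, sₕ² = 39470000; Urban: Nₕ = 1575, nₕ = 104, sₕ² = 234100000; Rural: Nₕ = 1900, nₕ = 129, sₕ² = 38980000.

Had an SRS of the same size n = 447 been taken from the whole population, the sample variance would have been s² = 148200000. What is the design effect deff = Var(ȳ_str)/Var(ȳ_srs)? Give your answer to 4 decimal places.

Var(ȳ_str) = Σ Wₕ²(1−fₕ)sₕ²/nₕ with Wₕ = Nₕ/8934:
  Suburban: (5459/8934)²·(1−214/5459)·39470000/214 = 66163.74
  Urban: (1575/8934)²·(1−104/1575)·234100000/104 = 65338.537
  Rural: (1900/8934)²·(1−129/1900)·38980000/129 = 12738.914
  → Var(ȳ_str) = 144241.19.
Var(ȳ_srs) = (1 − 447/8934)·148200000/447 = 314955.31.
deff = 144241.19 / 314955.31 = 0.4580.

0.4580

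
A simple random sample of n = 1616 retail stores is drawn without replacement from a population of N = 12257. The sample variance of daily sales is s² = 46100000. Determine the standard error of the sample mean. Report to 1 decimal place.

157.4

Under SRS without replacement, Var(ȳ) = (1 − f)·s²/n with f = n/N = 1616/12257 = 0.13184303.
Var(ȳ) = (1 − 0.13184303)·46100000/1616 = 0.86815697·28527.228 = 24766.112.
SE(ȳ) = √(24766.112) = 157.4.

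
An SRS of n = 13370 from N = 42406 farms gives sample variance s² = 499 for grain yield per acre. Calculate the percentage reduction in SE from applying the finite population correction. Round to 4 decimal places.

17.2525

f = n/N = 13370/42406 = 0.31528557.
SE_no-fpc = √(s²/n) = 0.19318997; SE_fpc = √((1−f)s²/n) = 0.15985982.
Ratio = √(1−f) = 0.82747473. Reduction = 100·(1 − 0.82747473) = 17.2525%.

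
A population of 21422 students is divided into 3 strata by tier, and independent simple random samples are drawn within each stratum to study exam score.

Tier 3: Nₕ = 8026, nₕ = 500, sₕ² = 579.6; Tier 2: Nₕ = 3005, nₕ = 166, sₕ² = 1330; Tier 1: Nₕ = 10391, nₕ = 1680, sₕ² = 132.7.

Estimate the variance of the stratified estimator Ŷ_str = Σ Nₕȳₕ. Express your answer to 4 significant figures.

Var(Ŷ_str) = Σₕ Nₕ²(1 − fₕ)sₕ²/nₕ.
Tier 3: 8026²·(1 − 500/8026)·579.6/500 = 7.0019941 × 10^7.
Tier 2: 3005²·(1 − 166/3005)·1330/166 = 6.8352345 × 10^7.
Tier 1: 10391²·(1 − 1680/10391)·132.7/1680 = 7.1496865 × 10^6.
Sum = 1.4552197 × 10^8.

1.455 × 10^8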